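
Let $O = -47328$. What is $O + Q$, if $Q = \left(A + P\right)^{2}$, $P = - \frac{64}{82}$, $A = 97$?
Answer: $- \frac{63995343}{1681} \approx -38070.0$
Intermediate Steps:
$P = - \frac{32}{41}$ ($P = \left(-64\right) \frac{1}{82} = - \frac{32}{41} \approx -0.78049$)
$Q = \frac{15563025}{1681}$ ($Q = \left(97 - \frac{32}{41}\right)^{2} = \left(\frac{3945}{41}\right)^{2} = \frac{15563025}{1681} \approx 9258.2$)
$O + Q = -47328 + \frac{15563025}{1681} = - \frac{63995343}{1681}$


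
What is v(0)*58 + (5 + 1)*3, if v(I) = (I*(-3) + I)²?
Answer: 18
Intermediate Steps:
v(I) = 4*I² (v(I) = (-3*I + I)² = (-2*I)² = 4*I²)
v(0)*58 + (5 + 1)*3 = (4*0²)*58 + (5 + 1)*3 = (4*0)*58 + 6*3 = 0*58 + 18 = 0 + 18 = 18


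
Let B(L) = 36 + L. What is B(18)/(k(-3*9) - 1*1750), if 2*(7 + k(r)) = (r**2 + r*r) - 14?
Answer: -6/115 ≈ -0.052174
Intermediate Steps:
k(r) = -14 + r**2 (k(r) = -7 + ((r**2 + r*r) - 14)/2 = -7 + ((r**2 + r**2) - 14)/2 = -7 + (2*r**2 - 14)/2 = -7 + (-14 + 2*r**2)/2 = -7 + (-7 + r**2) = -14 + r**2)
B(18)/(k(-3*9) - 1*1750) = (36 + 18)/((-14 + (-3*9)**2) - 1*1750) = 54/((-14 + (-27)**2) - 1750) = 54/((-14 + 729) - 1750) = 54/(715 - 1750) = 54/(-1035) = 54*(-1/1035) = -6/115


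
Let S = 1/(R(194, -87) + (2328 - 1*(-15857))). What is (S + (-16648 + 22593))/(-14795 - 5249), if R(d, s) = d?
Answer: -27315789/92097169 ≈ -0.29660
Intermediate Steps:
S = 1/18379 (S = 1/(194 + (2328 - 1*(-15857))) = 1/(194 + (2328 + 15857)) = 1/(194 + 18185) = 1/18379 ≈ 5.4410e-5)
(S + (-16648 + 22593))/(-14795 - 5249) = (1/18379 + (-16648 + 22593))/(-14795 - 5249) = (1/18379 + 5945)/(-20044) = (109263156/18379)*(-1/20044) = -27315789/92097169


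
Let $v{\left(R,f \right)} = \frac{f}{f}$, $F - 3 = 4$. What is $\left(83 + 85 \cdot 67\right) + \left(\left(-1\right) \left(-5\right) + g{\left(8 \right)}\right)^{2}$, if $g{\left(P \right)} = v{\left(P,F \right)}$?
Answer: $5814$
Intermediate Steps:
$F = 7$ ($F = 3 + 4 = 7$)
$v{\left(R,f \right)} = 1$
$g{\left(P \right)} = 1$
$\left(83 + 85 \cdot 67\right) + \left(\left(-1\right) \left(-5\right) + g{\left(8 \right)}\right)^{2} = \left(83 + 85 \cdot 67\right) + \left(\left(-1\right) \left(-5\right) + 1\right)^{2} = \left(83 + 5695\right) + \left(5 + 1\right)^{2} = 5778 + 6^{2} = 5778 + 36 = 5814$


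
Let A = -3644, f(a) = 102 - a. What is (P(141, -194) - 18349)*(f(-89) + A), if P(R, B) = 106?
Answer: 62993079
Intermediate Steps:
(P(141, -194) - 18349)*(f(-89) + A) = (106 - 18349)*((102 - 1*(-89)) - 3644) = -18243*((102 + 89) - 3644) = -18243*(191 - 3644) = -18243*(-3453) = 62993079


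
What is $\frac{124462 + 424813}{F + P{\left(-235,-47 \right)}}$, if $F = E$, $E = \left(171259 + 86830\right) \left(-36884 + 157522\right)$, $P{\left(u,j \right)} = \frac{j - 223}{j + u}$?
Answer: $\frac{25815925}{1463361016799} \approx 1.7642 \cdot 10^{-5}$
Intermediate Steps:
$P{\left(u,j \right)} = \frac{-223 + j}{j + u}$
$E = 31135340782$ ($E = 258089 \cdot 120638 = 31135340782$)
$F = 31135340782$
$\frac{124462 + 424813}{F + P{\left(-235,-47 \right)}} = \frac{124462 + 424813}{31135340782 + \frac{-223 - 47}{-47 - 235}} = \frac{549275}{31135340782 + \frac{1}{-282} \left(-270\right)} = \frac{549275}{31135340782 - - \frac{45}{47}} = \frac{549275}{31135340782 + \frac{45}{47}} = \frac{549275}{\frac{1463361016799}{47}} = 549275 \cdot \frac{47}{1463361016799} = \frac{25815925}{1463361016799}$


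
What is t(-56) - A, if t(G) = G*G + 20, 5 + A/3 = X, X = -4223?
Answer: 15840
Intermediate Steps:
A = -12684 (A = -15 + 3*(-4223) = -15 - 12669 = -12684)
t(G) = 20 + G² (t(G) = G² + 20 = 20 + G²)
t(-56) - A = (20 + (-56)²) - 1*(-12684) = (20 + 3136) + 12684 = 3156 + 12684 = 15840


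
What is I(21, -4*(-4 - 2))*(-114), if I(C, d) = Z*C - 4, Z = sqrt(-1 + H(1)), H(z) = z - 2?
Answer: 456 - 2394*I*sqrt(2) ≈ 456.0 - 3385.6*I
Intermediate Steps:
H(z) = -2 + z
Z = I*sqrt(2) (Z = sqrt(-1 + (-2 + 1)) = sqrt(-1 - 1) = sqrt(-2) = I*sqrt(2) ≈ 1.4142*I)
I(C, d) = -4 + I*C*sqrt(2) (I(C, d) = (I*sqrt(2))*C - 4 = I*C*sqrt(2) - 4 = -4 + I*C*sqrt(2))
I(21, -4*(-4 - 2))*(-114) = (-4 + I*21*sqrt(2))*(-114) = (-4 + 21*I*sqrt(2))*(-114) = 456 - 2394*I*sqrt(2)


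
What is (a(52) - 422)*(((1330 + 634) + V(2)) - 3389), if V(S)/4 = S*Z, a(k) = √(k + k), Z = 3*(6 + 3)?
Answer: 510198 - 2418*√26 ≈ 4.9787e+5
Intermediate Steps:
Z = 27 (Z = 3*9 = 27)
a(k) = √2*√k (a(k) = √(2*k) = √2*√k)
V(S) = 108*S (V(S) = 4*(S*27) = 4*(27*S) = 108*S)
(a(52) - 422)*(((1330 + 634) + V(2)) - 3389) = (√2*√52 - 422)*(((1330 + 634) + 108*2) - 3389) = (√2*(2*√13) - 422)*((1964 + 216) - 3389) = (2*√26 - 422)*(2180 - 3389) = (-422 + 2*√26)*(-1209) = 510198 - 2418*√26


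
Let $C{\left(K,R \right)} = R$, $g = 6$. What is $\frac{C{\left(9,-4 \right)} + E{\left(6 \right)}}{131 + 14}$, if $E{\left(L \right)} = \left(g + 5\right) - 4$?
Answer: $\frac{3}{145} \approx 0.02069$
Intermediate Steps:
$E{\left(L \right)} = 7$ ($E{\left(L \right)} = \left(6 + 5\right) - 4 = 11 - 4 = 7$)
$\frac{C{\left(9,-4 \right)} + E{\left(6 \right)}}{131 + 14} = \frac{-4 + 7}{131 + 14} = \frac{3}{145}$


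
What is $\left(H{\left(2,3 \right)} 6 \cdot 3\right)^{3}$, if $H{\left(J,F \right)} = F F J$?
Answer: $34012224$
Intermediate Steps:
$H{\left(J,F \right)} = J F^{2}$ ($H{\left(J,F \right)} = F^{2} J = J F^{2}$)
$\left(H{\left(2,3 \right)} 6 \cdot 3\right)^{3} = \left(2 \cdot 3^{2} \cdot 6 \cdot 3\right)^{3} = \left(2 \cdot 9 \cdot 6 \cdot 3\right)^{3} = \left(18 \cdot 6 \cdot 3\right)^{3} = \left(108 \cdot 3\right)^{3} = 324^{3} = 34012224$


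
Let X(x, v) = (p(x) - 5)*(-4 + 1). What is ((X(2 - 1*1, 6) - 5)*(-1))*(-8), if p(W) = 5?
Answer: -40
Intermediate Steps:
X(x, v) = 0 (X(x, v) = (5 - 5)*(-4 + 1) = 0*(-3) = 0)
((X(2 - 1*1, 6) - 5)*(-1))*(-8) = ((0 - 5)*(-1))*(-8) = -5*(-1)*(-8) = 5*(-8) = -40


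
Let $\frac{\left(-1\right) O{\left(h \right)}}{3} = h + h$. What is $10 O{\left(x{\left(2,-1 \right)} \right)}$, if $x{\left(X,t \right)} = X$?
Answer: $-120$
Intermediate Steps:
$O{\left(h \right)} = - 6 h$ ($O{\left(h \right)} = - 3 \left(h + h\right) = - 3 \cdot 2 h = - 6 h$)
$10 O{\left(x{\left(2,-1 \right)} \right)} = 10 \left(\left(-6\right) 2\right) = 10 \left(-12\right) = -120$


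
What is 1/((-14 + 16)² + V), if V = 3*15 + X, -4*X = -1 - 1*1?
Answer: 2/99 ≈ 0.020202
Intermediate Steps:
X = ½ (X = -(-1 - 1*1)/4 = -(-1 - 1)/4 = -¼*(-2) = ½ ≈ 0.50000)
V = 91/2 (V = 3*15 + ½ = 45 + ½ = 91/2 ≈ 45.500)
1/((-14 + 16)² + V) = 1/((-14 + 16)² + 91/2) = 1/(2² + 91/2) = 1/(4 + 91/2) = 1/(99/2) = 2/99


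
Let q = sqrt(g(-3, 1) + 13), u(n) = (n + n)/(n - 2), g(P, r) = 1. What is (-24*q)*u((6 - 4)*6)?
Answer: -288*sqrt(14)/5 ≈ -215.52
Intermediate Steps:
u(n) = 2*n/(-2 + n) (u(n) = (2*n)/(-2 + n) = 2*n/(-2 + n))
q = sqrt(14) (q = sqrt(1 + 13) = sqrt(14) ≈ 3.7417)
(-24*q)*u((6 - 4)*6) = (-24*sqrt(14))*(2*((6 - 4)*6)/(-2 + (6 - 4)*6)) = (-24*sqrt(14))*(2*(2*6)/(-2 + 2*6)) = (-24*sqrt(14))*(2*12/(-2 + 12)) = (-24*sqrt(14))*(2*12/10) = (-24*sqrt(14))*(2*12*(1/10)) = -24*sqrt(14)*(12/5) = -288*sqrt(14)/5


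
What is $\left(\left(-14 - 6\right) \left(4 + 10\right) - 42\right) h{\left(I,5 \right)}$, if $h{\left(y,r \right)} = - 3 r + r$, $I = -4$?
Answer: $3220$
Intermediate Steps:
$h{\left(y,r \right)} = - 2 r$
$\left(\left(-14 - 6\right) \left(4 + 10\right) - 42\right) h{\left(I,5 \right)} = \left(\left(-14 - 6\right) \left(4 + 10\right) - 42\right) \left(\left(-2\right) 5\right) = \left(\left(-20\right) 14 - 42\right) \left(-10\right) = \left(-280 - 42\right) \left(-10\right) = \left(-322\right) \left(-10\right) = 3220$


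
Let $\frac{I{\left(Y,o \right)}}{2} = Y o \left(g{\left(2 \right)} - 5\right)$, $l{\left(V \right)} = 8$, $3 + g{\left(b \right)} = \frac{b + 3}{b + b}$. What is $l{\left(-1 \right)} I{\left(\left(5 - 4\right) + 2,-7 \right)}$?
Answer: $2268$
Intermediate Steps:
$g{\left(b \right)} = -3 + \frac{3 + b}{2 b}$ ($g{\left(b \right)} = -3 + \frac{b + 3}{b + b} = -3 + \frac{3 + b}{2 b}$)
$I{\left(Y,o \right)} = - \frac{27 Y o}{2}$ ($I{\left(Y,o \right)} = 2 Y o \left(\frac{3 - 10}{2 \cdot 2} - 5\right) = 2 Y o \left(\frac{1}{2} \cdot \frac{1}{2} \left(3 - 10\right) - 5\right) = 2 Y o \left(\frac{1}{2} \cdot \frac{1}{2} \left(-7\right) - 5\right) = 2 Y o \left(- \frac{7}{4} - 5\right) = 2 Y o \left(- \frac{27}{4}\right) = 2 \left(- \frac{27 Y o}{4}\right) = - \frac{27 Y o}{2}$)
$l{\left(-1 \right)} I{\left(\left(5 - 4\right) + 2,-7 \right)} = 8 \left(\left(- \frac{27}{2}\right) \left(\left(5 - 4\right) + 2\right) \left(-7\right)\right) = 8 \left(\left(- \frac{27}{2}\right) \left(1 + 2\right) \left(-7\right)\right) = 8 \left(\left(- \frac{27}{2}\right) 3 \left(-7\right)\right) = 8 \cdot \frac{567}{2} = 2268$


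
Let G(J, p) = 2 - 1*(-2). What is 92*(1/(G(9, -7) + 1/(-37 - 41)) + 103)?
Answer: 2954212/311 ≈ 9499.1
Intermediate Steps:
G(J, p) = 4 (G(J, p) = 2 + 2 = 4)
92*(1/(G(9, -7) + 1/(-37 - 41)) + 103) = 92*(1/(4 + 1/(-37 - 41)) + 103) = 92*(1/(4 + 1/(-78)) + 103) = 92*(1/(4 - 1/78) + 103) = 92*(1/(311/78) + 103) = 92*(78/311 + 103) = 92*(32111/311) = 2954212/311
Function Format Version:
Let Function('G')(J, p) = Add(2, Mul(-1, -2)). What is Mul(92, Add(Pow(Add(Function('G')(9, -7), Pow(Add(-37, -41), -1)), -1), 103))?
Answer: Rational(2954212, 311) ≈ 9499.1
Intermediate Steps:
Function('G')(J, p) = 4 (Function('G')(J, p) = Add(2, 2) = 4)
Mul(92, Add(Pow(Add(Function('G')(9, -7), Pow(Add(-37, -41), -1)), -1), 103)) = Mul(92, Add(Pow(Add(4, Pow(Add(-37, -41), -1)), -1), 103)) = Mul(92, Add(Pow(Add(4, Pow(-78, -1)), -1), 103)) = Mul(92, Add(Pow(Add(4, Rational(-1, 78)), -1), 103)) = Mul(92, Add(Pow(Rational(311, 78), -1), 103)) = Mul(92, Add(Rational(78, 311), 103)) = Mul(92, Rational(32111, 311)) = Rational(2954212, 311)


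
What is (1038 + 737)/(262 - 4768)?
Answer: -1775/4506 ≈ -0.39392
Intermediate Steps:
(1038 + 737)/(262 - 4768) = 1775/(-4506) = 1775*(-1/4506) = -1775/4506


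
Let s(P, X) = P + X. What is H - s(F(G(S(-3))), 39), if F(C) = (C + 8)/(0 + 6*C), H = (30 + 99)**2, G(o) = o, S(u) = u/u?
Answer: 33201/2 ≈ 16601.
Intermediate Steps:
S(u) = 1
H = 16641 (H = 129**2 = 16641)
F(C) = (8 + C)/(6*C) (F(C) = (8 + C)/((6*C)) = (8 + C)*(1/(6*C)) = (8 + C)/(6*C))
H - s(F(G(S(-3))), 39) = 16641 - ((1/6)*(8 + 1)/1 + 39) = 16641 - ((1/6)*1*9 + 39) = 16641 - (3/2 + 39) = 16641 - 1*81/2 = 16641 - 81/2 = 33201/2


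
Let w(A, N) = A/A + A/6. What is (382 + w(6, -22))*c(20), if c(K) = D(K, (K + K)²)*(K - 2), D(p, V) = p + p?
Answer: 276480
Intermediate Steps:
D(p, V) = 2*p
w(A, N) = 1 + A/6 (w(A, N) = 1 + A*(⅙) = 1 + A/6)
c(K) = 2*K*(-2 + K) (c(K) = (2*K)*(K - 2) = (2*K)*(-2 + K) = 2*K*(-2 + K))
(382 + w(6, -22))*c(20) = (382 + (1 + (⅙)*6))*(2*20*(-2 + 20)) = (382 + (1 + 1))*(2*20*18) = (382 + 2)*720 = 384*720 = 276480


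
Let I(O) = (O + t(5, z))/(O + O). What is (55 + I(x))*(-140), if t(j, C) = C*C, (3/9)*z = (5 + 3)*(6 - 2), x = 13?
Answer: -746130/13 ≈ -57395.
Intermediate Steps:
z = 96 (z = 3*((5 + 3)*(6 - 2)) = 3*(8*4) = 3*32 = 96)
t(j, C) = C²
I(O) = (9216 + O)/(2*O) (I(O) = (O + 96²)/(O + O) = (O + 9216)/((2*O)) = (9216 + O)*(1/(2*O)) = (9216 + O)/(2*O))
(55 + I(x))*(-140) = (55 + (½)*(9216 + 13)/13)*(-140) = (55 + (½)*(1/13)*9229)*(-140) = (55 + 9229/26)*(-140) = (10659/26)*(-140) = -746130/13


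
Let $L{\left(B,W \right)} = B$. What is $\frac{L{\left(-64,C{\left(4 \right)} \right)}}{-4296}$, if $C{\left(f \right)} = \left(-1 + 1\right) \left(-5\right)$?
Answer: $\frac{8}{537} \approx 0.014898$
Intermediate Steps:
$C{\left(f \right)} = 0$ ($C{\left(f \right)} = 0 \left(-5\right) = 0$)
$\frac{L{\left(-64,C{\left(4 \right)} \right)}}{-4296} = - \frac{64}{-4296} = \left(-64\right) \left(- \frac{1}{4296}\right) = \frac{8}{537}$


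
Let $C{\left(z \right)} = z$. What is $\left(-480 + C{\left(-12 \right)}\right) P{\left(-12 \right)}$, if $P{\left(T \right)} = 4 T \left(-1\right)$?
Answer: $-23616$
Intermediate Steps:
$P{\left(T \right)} = - 4 T$
$\left(-480 + C{\left(-12 \right)}\right) P{\left(-12 \right)} = \left(-480 - 12\right) \left(\left(-4\right) \left(-12\right)\right) = \left(-492\right) 48 = -23616$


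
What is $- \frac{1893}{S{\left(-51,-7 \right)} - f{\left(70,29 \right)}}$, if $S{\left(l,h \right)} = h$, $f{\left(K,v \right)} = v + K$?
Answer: $\frac{1893}{106} \approx 17.858$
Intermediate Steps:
$f{\left(K,v \right)} = K + v$
$- \frac{1893}{S{\left(-51,-7 \right)} - f{\left(70,29 \right)}} = - \frac{1893}{-7 - \left(70 + 29\right)} = - \frac{1893}{-7 - 99} = - \frac{1893}{-106} = \left(-1893\right) \left(- \frac{1}{106}\right) = \frac{1893}{106}$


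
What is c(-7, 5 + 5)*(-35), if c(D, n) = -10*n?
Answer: 3500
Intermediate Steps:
c(-7, 5 + 5)*(-35) = -10*(5 + 5)*(-35) = -10*10*(-35) = -100*(-35) = 3500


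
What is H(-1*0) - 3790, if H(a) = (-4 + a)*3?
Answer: -3802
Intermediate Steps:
H(a) = -12 + 3*a
H(-1*0) - 3790 = (-12 + 3*(-1*0)) - 3790 = (-12 + 3*0) - 3790 = (-12 + 0) - 3790 = -12 - 3790 = -3802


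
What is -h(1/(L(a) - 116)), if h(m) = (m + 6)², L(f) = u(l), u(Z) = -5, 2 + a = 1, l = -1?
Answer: -525625/14641 ≈ -35.901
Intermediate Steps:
a = -1 (a = -2 + 1 = -1)
L(f) = -5
h(m) = (6 + m)²
-h(1/(L(a) - 116)) = -(6 + 1/(-5 - 116))² = -(6 + 1/(-121))² = -(6 - 1/121)² = -(725/121)² = -1*525625/14641 = -525625/14641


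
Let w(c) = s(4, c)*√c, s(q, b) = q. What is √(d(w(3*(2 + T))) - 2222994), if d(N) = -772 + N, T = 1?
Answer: 31*I*√2314 ≈ 1491.2*I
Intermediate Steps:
w(c) = 4*√c
√(d(w(3*(2 + T))) - 2222994) = √((-772 + 4*√(3*(2 + 1))) - 2222994) = √((-772 + 4*√(3*3)) - 2222994) = √((-772 + 4*√9) - 2222994) = √((-772 + 4*3) - 2222994) = √((-772 + 12) - 2222994) = √(-760 - 2222994) = √(-2223754) = 31*I*√2314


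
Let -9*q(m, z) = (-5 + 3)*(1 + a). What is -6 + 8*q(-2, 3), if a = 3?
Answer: 10/9 ≈ 1.1111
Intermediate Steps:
q(m, z) = 8/9 (q(m, z) = -(-5 + 3)*(1 + 3)/9 = -(-2)*4/9 = -1/9*(-8) = 8/9)
-6 + 8*q(-2, 3) = -6 + 8*(8/9) = -6 + 64/9 = 10/9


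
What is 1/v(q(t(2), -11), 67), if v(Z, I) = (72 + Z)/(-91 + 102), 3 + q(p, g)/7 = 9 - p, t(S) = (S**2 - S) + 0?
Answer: 11/100 ≈ 0.11000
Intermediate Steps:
t(S) = S**2 - S
q(p, g) = 42 - 7*p (q(p, g) = -21 + 7*(9 - p) = -21 + (63 - 7*p) = 42 - 7*p)
v(Z, I) = 72/11 + Z/11 (v(Z, I) = (72 + Z)/11 = (72 + Z)*(1/11) = 72/11 + Z/11)
1/v(q(t(2), -11), 67) = 1/(72/11 + (42 - 14*(-1 + 2))/11) = 1/(72/11 + (42 - 14)/11) = 1/(72/11 + (1/11)*28) = 1/(72/11 + 28/11) = 1/(100/11) = 11/100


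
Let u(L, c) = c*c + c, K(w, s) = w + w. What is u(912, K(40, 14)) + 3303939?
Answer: 3310419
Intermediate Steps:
K(w, s) = 2*w
u(L, c) = c + c² (u(L, c) = c² + c = c + c²)
u(912, K(40, 14)) + 3303939 = (2*40)*(1 + 2*40) + 3303939 = 80*(1 + 80) + 3303939 = 80*81 + 3303939 = 6480 + 3303939 = 3310419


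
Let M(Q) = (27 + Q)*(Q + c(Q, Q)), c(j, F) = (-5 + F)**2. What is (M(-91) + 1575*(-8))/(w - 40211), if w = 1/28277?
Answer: 8435029100/568523223 ≈ 14.837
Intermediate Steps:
w = 1/28277 ≈ 3.5364e-5
M(Q) = (27 + Q)*(Q + (-5 + Q)**2)
(M(-91) + 1575*(-8))/(w - 40211) = ((675 + (-91)**3 - 218*(-91) + 18*(-91)**2) + 1575*(-8))/(1/28277 - 40211) = ((675 - 753571 + 19838 + 18*8281) - 12600)/(-1137046446/28277) = ((675 - 753571 + 19838 + 149058) - 12600)*(-28277/1137046446) = (-584000 - 12600)*(-28277/1137046446) = -596600*(-28277/1137046446) = 8435029100/568523223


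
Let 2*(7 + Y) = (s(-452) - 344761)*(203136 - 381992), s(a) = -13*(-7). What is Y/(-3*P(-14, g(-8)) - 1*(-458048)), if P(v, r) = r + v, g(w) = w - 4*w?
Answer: 30823148753/458018 ≈ 67297.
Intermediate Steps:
s(a) = 91
g(w) = -3*w
Y = 30823148753 (Y = -7 + ((91 - 344761)*(203136 - 381992))/2 = -7 + (-344670*(-178856))/2 = -7 + (½)*61646297520 = -7 + 30823148760 = 30823148753)
Y/(-3*P(-14, g(-8)) - 1*(-458048)) = 30823148753/(-3*(-3*(-8) - 14) - 1*(-458048)) = 30823148753/(-3*(24 - 14) + 458048) = 30823148753/(-3*10 + 458048) = 30823148753/(-30 + 458048) = 30823148753/458018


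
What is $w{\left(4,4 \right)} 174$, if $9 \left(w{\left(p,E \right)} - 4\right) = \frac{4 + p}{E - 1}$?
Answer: $\frac{6728}{9} \approx 747.56$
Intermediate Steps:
$w{\left(p,E \right)} = 4 + \frac{4 + p}{9 \left(-1 + E\right)}$ ($w{\left(p,E \right)} = 4 + \frac{\left(4 + p\right) \frac{1}{E - 1}}{9} = 4 + \frac{\left(4 + p\right) \frac{1}{-1 + E}}{9} = 4 + \frac{\frac{1}{-1 + E} \left(4 + p\right)}{9} = 4 + \frac{4 + p}{9 \left(-1 + E\right)}$)
$w{\left(4,4 \right)} 174 = \frac{-32 + 4 + 36 \cdot 4}{9 \left(-1 + 4\right)} 174 = \frac{-32 + 4 + 144}{9 \cdot 3} \cdot 174 = \frac{1}{9} \cdot \frac{1}{3} \cdot 116 \cdot 174 = \frac{116}{27} \cdot 174 = \frac{6728}{9}$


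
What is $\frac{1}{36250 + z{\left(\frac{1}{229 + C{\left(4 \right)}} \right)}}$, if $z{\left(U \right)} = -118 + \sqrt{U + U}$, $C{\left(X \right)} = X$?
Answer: $\frac{4209378}{152093245895} - \frac{\sqrt{466}}{304186491790} \approx 2.7676 \cdot 10^{-5}$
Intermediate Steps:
$z{\left(U \right)} = -118 + \sqrt{2} \sqrt{U}$ ($z{\left(U \right)} = -118 + \sqrt{2 U} = -118 + \sqrt{2} \sqrt{U}$)
$\frac{1}{36250 + z{\left(\frac{1}{229 + C{\left(4 \right)}} \right)}} = \frac{1}{36250 - \left(118 - \sqrt{2} \sqrt{\frac{1}{229 + 4}}\right)} = \frac{1}{36250 - \left(118 - \sqrt{2} \sqrt{\frac{1}{233}}\right)} = \frac{1}{36250 - \left(118 - \frac{\sqrt{2}}{\sqrt{233}}\right)} = \frac{1}{36250 - \left(118 - \sqrt{2} \frac{\sqrt{233}}{233}\right)} = \frac{1}{36250 - \left(118 - \frac{\sqrt{466}}{233}\right)} = \frac{1}{36132 + \frac{\sqrt{466}}{233}}$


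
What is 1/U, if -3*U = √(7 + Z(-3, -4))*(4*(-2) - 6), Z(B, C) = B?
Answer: 3/28 ≈ 0.10714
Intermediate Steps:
U = 28/3 (U = -√(7 - 3)*(4*(-2) - 6)/3 = -√4*(-8 - 6)/3 = -2*(-14)/3 = -⅓*(-28) = 28/3 ≈ 9.3333)
1/U = 1/(28/3) = 3/28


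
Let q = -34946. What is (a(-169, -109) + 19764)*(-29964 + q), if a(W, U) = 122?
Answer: -1290800260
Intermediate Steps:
(a(-169, -109) + 19764)*(-29964 + q) = (122 + 19764)*(-29964 - 34946) = 19886*(-64910) = -1290800260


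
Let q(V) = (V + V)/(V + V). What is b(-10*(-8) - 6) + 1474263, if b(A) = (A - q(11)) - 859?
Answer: 1473477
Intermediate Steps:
q(V) = 1 (q(V) = (2*V)/((2*V)) = (2*V)*(1/(2*V)) = 1)
b(A) = -860 + A (b(A) = (A - 1*1) - 859 = (A - 1) - 859 = (-1 + A) - 859 = -860 + A)
b(-10*(-8) - 6) + 1474263 = (-860 + (-10*(-8) - 6)) + 1474263 = (-860 + (80 - 6)) + 1474263 = (-860 + 74) + 1474263 = -786 + 1474263 = 1473477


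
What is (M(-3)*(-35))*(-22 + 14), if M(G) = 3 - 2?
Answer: 280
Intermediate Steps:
M(G) = 1
(M(-3)*(-35))*(-22 + 14) = (1*(-35))*(-22 + 14) = -35*(-8) = 280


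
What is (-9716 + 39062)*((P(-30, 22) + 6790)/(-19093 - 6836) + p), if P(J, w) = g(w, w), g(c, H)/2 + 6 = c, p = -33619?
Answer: -42423408486/43 ≈ -9.8659e+8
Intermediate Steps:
g(c, H) = -12 + 2*c
P(J, w) = -12 + 2*w
(-9716 + 39062)*((P(-30, 22) + 6790)/(-19093 - 6836) + p) = (-9716 + 39062)*(((-12 + 2*22) + 6790)/(-19093 - 6836) - 33619) = 29346*(((-12 + 44) + 6790)/(-25929) - 33619) = 29346*((32 + 6790)*(-1/25929) - 33619) = 29346*(6822*(-1/25929) - 33619) = 29346*(-758/2881 - 33619) = 29346*(-96857097/2881) = -42423408486/43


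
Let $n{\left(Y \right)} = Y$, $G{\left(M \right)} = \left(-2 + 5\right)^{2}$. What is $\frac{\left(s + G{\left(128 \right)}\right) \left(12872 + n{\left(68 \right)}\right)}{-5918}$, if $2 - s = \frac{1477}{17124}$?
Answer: $- \frac{604579445}{25334958} \approx -23.863$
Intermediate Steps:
$G{\left(M \right)} = 9$ ($G{\left(M \right)} = 3^{2} = 9$)
$s = \frac{32771}{17124}$ ($s = 2 - \frac{1477}{17124} = \frac{32771}{17124} \approx 1.9137$)
$\frac{\left(s + G{\left(128 \right)}\right) \left(12872 + n{\left(68 \right)}\right)}{-5918} = \frac{\left(\frac{32771}{17124} + 9\right) \left(12872 + 68\right)}{-5918} = \frac{186887}{17124} \cdot 12940 \left(- \frac{1}{5918}\right) = \frac{604579445}{4281} \left(- \frac{1}{5918}\right) = - \frac{604579445}{25334958}$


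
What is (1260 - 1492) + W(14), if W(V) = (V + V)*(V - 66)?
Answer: -1688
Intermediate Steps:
W(V) = 2*V*(-66 + V) (W(V) = (2*V)*(-66 + V) = 2*V*(-66 + V))
(1260 - 1492) + W(14) = (1260 - 1492) + 2*14*(-66 + 14) = -232 + 2*14*(-52) = -232 - 1456 = -1688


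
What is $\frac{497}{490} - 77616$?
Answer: $- \frac{5433049}{70} \approx -77615.0$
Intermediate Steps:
$\frac{497}{490} - 77616 = 497 \cdot \frac{1}{490} - 77616 = \frac{71}{70} - 77616 = - \frac{5433049}{70}$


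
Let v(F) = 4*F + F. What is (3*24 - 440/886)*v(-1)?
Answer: -158380/443 ≈ -357.52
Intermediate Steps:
v(F) = 5*F
(3*24 - 440/886)*v(-1) = (3*24 - 440/886)*(5*(-1)) = (72 - 440*1/886)*(-5) = (72 - 220/443)*(-5) = (31676/443)*(-5) = -158380/443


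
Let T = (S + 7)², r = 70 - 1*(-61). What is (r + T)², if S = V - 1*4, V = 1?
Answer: 21609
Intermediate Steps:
r = 131 (r = 70 + 61 = 131)
S = -3 (S = 1 - 1*4 = 1 - 4 = -3)
T = 16 (T = (-3 + 7)² = 4² = 16)
(r + T)² = (131 + 16)² = 147² = 21609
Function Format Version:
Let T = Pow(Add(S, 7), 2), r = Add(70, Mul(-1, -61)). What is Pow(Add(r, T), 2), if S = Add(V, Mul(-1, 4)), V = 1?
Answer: 21609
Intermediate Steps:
r = 131 (r = Add(70, 61) = 131)
S = -3 (S = Add(1, Mul(-1, 4)) = Add(1, -4) = -3)
T = 16 (T = Pow(Add(-3, 7), 2) = Pow(4, 2) = 16)
Pow(Add(r, T), 2) = Pow(Add(131, 16), 2) = Pow(147, 2) = 21609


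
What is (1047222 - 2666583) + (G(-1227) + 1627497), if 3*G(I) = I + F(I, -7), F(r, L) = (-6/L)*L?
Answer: 7725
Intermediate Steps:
F(r, L) = -6
G(I) = -2 + I/3 (G(I) = (I - 6)/3 = (-6 + I)/3 = -2 + I/3)
(1047222 - 2666583) + (G(-1227) + 1627497) = (1047222 - 2666583) + ((-2 + (⅓)*(-1227)) + 1627497) = -1619361 + ((-2 - 409) + 1627497) = -1619361 + (-411 + 1627497) = -1619361 + 1627086 = 7725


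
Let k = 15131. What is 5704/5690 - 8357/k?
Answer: 19377947/43047695 ≈ 0.45015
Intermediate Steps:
5704/5690 - 8357/k = 5704/5690 - 8357/15131 = 5704*(1/5690) - 8357*1/15131 = 2852/2845 - 8357/15131 = 19377947/43047695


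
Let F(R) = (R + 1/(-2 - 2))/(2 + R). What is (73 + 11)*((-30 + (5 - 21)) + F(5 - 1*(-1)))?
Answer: -30429/8 ≈ -3803.6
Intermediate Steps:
F(R) = (-¼ + R)/(2 + R) (F(R) = (R + 1/(-4))/(2 + R) = (R - ¼)/(2 + R) = (-¼ + R)/(2 + R))
(73 + 11)*((-30 + (5 - 21)) + F(5 - 1*(-1))) = (73 + 11)*((-30 + (5 - 21)) + (-¼ + (5 - 1*(-1)))/(2 + (5 - 1*(-1)))) = 84*((-30 - 16) + (-¼ + (5 + 1))/(2 + (5 + 1))) = 84*(-46 + (-¼ + 6)/(2 + 6)) = 84*(-46 + (23/4)/8) = 84*(-46 + (⅛)*(23/4)) = 84*(-46 + 23/32) = 84*(-1449/32) = -30429/8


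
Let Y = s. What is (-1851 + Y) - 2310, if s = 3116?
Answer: -1045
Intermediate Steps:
Y = 3116
(-1851 + Y) - 2310 = (-1851 + 3116) - 2310 = 1265 - 2310 = -1045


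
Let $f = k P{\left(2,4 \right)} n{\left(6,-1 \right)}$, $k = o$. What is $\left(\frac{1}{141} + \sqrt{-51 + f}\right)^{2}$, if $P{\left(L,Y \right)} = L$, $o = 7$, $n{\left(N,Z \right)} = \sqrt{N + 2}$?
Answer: $\frac{\left(1 + 141 i \sqrt{51 - 28 \sqrt{2}}\right)^{2}}{19881} \approx -11.402 + 0.047896 i$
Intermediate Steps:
$n{\left(N,Z \right)} = \sqrt{2 + N}$
$k = 7$
$f = 28 \sqrt{2}$ ($f = 7 \cdot 2 \sqrt{2 + 6} = 14 \sqrt{8} = 14 \cdot 2 \sqrt{2} = 28 \sqrt{2} \approx 39.598$)
$\left(\frac{1}{141} + \sqrt{-51 + f}\right)^{2} = \left(\frac{1}{141} + \sqrt{-51 + 28 \sqrt{2}}\right)^{2}$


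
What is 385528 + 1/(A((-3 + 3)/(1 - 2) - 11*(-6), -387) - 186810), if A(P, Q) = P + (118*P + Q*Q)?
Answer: 11252405735/29187 ≈ 3.8553e+5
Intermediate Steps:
A(P, Q) = Q² + 119*P (A(P, Q) = P + (118*P + Q²) = P + (Q² + 118*P) = Q² + 119*P)
385528 + 1/(A((-3 + 3)/(1 - 2) - 11*(-6), -387) - 186810) = 385528 + 1/(((-387)² + 119*((-3 + 3)/(1 - 2) - 11*(-6))) - 186810) = 385528 + 1/((149769 + 119*(0/(-1) + 66)) - 186810) = 385528 + 1/((149769 + 119*(0*(-1) + 66)) - 186810) = 385528 + 1/((149769 + 119*(0 + 66)) - 186810) = 385528 + 1/((149769 + 119*66) - 186810) = 385528 + 1/((149769 + 7854) - 186810) = 385528 + 1/(157623 - 186810) = 385528 + 1/(-29187) = 385528 - 1/29187 = 11252405735/29187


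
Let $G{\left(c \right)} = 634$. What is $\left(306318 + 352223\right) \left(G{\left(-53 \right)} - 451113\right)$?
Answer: $-296658891139$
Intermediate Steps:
$\left(306318 + 352223\right) \left(G{\left(-53 \right)} - 451113\right) = \left(306318 + 352223\right) \left(634 - 451113\right) = 658541 \left(634 - 451113\right) = 658541 \left(-450479\right) = -296658891139$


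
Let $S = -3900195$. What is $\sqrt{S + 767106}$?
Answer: $3 i \sqrt{348121} \approx 1770.1 i$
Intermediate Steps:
$\sqrt{S + 767106} = \sqrt{-3900195 + 767106} = \sqrt{-3133089} = 3 i \sqrt{348121}$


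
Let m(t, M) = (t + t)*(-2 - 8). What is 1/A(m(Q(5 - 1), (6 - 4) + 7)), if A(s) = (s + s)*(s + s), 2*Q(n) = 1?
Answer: 1/400 ≈ 0.0025000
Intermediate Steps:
Q(n) = ½ (Q(n) = (½)*1 = ½)
m(t, M) = -20*t (m(t, M) = (2*t)*(-10) = -20*t)
A(s) = 4*s² (A(s) = (2*s)*(2*s) = 4*s²)
1/A(m(Q(5 - 1), (6 - 4) + 7)) = 1/(4*(-20*½)²) = 1/(4*(-10)²) = 1/(4*100) = 1/400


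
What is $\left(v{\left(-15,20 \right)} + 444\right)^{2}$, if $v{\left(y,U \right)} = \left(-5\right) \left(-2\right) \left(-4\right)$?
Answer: $163216$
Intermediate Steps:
$v{\left(y,U \right)} = -40$ ($v{\left(y,U \right)} = 10 \left(-4\right) = -40$)
$\left(v{\left(-15,20 \right)} + 444\right)^{2} = \left(-40 + 444\right)^{2} = 404^{2} = 163216$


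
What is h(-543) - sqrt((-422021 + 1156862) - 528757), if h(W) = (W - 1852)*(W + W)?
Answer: 2600970 - 2*sqrt(51521) ≈ 2.6005e+6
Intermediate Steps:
h(W) = 2*W*(-1852 + W) (h(W) = (-1852 + W)*(2*W) = 2*W*(-1852 + W))
h(-543) - sqrt((-422021 + 1156862) - 528757) = 2*(-543)*(-1852 - 543) - sqrt((-422021 + 1156862) - 528757) = 2*(-543)*(-2395) - sqrt(734841 - 528757) = 2600970 - sqrt(206084) = 2600970 - 2*sqrt(51521)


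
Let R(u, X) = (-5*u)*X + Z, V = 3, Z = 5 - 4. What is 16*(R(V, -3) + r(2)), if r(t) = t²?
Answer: 800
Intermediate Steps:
Z = 1
R(u, X) = 1 - 5*X*u (R(u, X) = (-5*u)*X + 1 = -5*X*u + 1 = 1 - 5*X*u)
16*(R(V, -3) + r(2)) = 16*((1 - 5*(-3)*3) + 2²) = 16*((1 + 45) + 4) = 16*(46 + 4) = 16*50 = 800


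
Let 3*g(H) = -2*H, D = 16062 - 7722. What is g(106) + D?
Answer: 24808/3 ≈ 8269.3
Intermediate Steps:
D = 8340
g(H) = -2*H/3 (g(H) = (-2*H)/3 = -2*H/3)
g(106) + D = -⅔*106 + 8340 = -212/3 + 8340 = 24808/3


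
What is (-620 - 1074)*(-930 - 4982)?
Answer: 10014928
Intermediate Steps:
(-620 - 1074)*(-930 - 4982) = -1694*(-5912) = 10014928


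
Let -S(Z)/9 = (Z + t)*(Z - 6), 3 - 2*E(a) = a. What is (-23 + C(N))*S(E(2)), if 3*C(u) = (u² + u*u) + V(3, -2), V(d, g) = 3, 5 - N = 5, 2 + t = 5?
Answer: -7623/2 ≈ -3811.5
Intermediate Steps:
t = 3 (t = -2 + 5 = 3)
E(a) = 3/2 - a/2
N = 0 (N = 5 - 1*5 = 5 - 5 = 0)
S(Z) = -9*(-6 + Z)*(3 + Z) (S(Z) = -9*(Z + 3)*(Z - 6) = -9*(3 + Z)*(-6 + Z) = -9*(-6 + Z)*(3 + Z))
C(u) = 1 + 2*u²/3 (C(u) = ((u² + u*u) + 3)/3 = ((u² + u²) + 3)/3 = (2*u² + 3)/3 = (3 + 2*u²)/3 = 1 + 2*u²/3)
(-23 + C(N))*S(E(2)) = (-23 + (1 + (⅔)*0²))*(162 - 9*(3/2 - ½*2)² + 27*(3/2 - ½*2)) = (-23 + (1 + (⅔)*0))*(162 - 9*(3/2 - 1)² + 27*(3/2 - 1)) = (-23 + (1 + 0))*(162 - 9*(½)² + 27*(½)) = (-23 + 1)*(162 - 9*¼ + 27/2) = -22*(162 - 9/4 + 27/2) = -22*693/4 = -7623/2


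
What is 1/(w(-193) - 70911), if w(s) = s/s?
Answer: -1/70910 ≈ -1.4102e-5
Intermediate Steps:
w(s) = 1
1/(w(-193) - 70911) = 1/(1 - 70911) = 1/(-70910) = -1/70910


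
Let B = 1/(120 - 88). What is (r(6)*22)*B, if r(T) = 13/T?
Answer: 143/96 ≈ 1.4896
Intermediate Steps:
B = 1/32 ≈ 0.031250
(r(6)*22)*B = ((13/6)*22)*(1/32) = (143/3)*(1/32) = 143/96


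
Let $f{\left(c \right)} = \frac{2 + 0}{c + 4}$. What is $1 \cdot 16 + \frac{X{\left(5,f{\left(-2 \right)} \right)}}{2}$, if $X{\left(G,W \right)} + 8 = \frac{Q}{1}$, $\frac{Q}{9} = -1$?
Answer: $\frac{15}{2} \approx 7.5$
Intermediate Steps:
$Q = -9$ ($Q = 9 \left(-1\right) = -9$)
$f{\left(c \right)} = \frac{2}{4 + c}$
$X{\left(G,W \right)} = -17$ ($X{\left(G,W \right)} = -8 - \frac{9}{1} = -8 - 9 = -17$)
$1 \cdot 16 + \frac{X{\left(5,f{\left(-2 \right)} \right)}}{2} = 1 \cdot 16 - \frac{17}{2} = 16 - \frac{17}{2} = \frac{15}{2}$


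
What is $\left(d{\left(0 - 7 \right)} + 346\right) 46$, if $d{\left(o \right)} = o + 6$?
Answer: $15870$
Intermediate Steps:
$d{\left(o \right)} = 6 + o$
$\left(d{\left(0 - 7 \right)} + 346\right) 46 = \left(\left(6 + \left(0 - 7\right)\right) + 346\right) 46 = \left(\left(6 - 7\right) + 346\right) 46 = \left(-1 + 346\right) 46 = 345 \cdot 46 = 15870$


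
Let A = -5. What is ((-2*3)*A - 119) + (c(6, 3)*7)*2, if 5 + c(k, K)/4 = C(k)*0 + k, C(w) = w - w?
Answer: -33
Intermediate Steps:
C(w) = 0
c(k, K) = -20 + 4*k (c(k, K) = -20 + 4*(0*0 + k) = -20 + 4*(0 + k) = -20 + 4*k)
((-2*3)*A - 119) + (c(6, 3)*7)*2 = (-2*3*(-5) - 119) + ((-20 + 4*6)*7)*2 = (-6*(-5) - 119) + ((-20 + 24)*7)*2 = (30 - 119) + (4*7)*2 = -89 + 28*2 = -89 + 56 = -33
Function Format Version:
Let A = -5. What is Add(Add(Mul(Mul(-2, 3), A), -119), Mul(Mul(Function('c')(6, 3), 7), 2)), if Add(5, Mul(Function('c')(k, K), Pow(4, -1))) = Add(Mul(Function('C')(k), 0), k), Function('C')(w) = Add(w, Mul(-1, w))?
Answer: -33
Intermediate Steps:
Function('C')(w) = 0
Function('c')(k, K) = Add(-20, Mul(4, k)) (Function('c')(k, K) = Add(-20, Mul(4, Add(Mul(0, 0), k))) = Add(-20, Mul(4, Add(0, k))) = Add(-20, Mul(4, k)))
Add(Add(Mul(Mul(-2, 3), A), -119), Mul(Mul(Function('c')(6, 3), 7), 2)) = Add(Add(Mul(Mul(-2, 3), -5), -119), Mul(Mul(Add(-20, Mul(4, 6)), 7), 2)) = Add(Add(Mul(-6, -5), -119), Mul(Mul(Add(-20, 24), 7), 2)) = Add(Add(30, -119), Mul(Mul(4, 7), 2)) = Add(-89, Mul(28, 2)) = Add(-89, 56) = -33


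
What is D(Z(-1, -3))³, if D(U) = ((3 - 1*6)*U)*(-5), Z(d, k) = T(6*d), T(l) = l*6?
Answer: -157464000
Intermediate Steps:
T(l) = 6*l
Z(d, k) = 36*d (Z(d, k) = 6*(6*d) = 36*d)
D(U) = 15*U (D(U) = ((3 - 6)*U)*(-5) = -3*U*(-5) = 15*U)
D(Z(-1, -3))³ = (15*(36*(-1)))³ = (15*(-36))³ = (-540)³ = -157464000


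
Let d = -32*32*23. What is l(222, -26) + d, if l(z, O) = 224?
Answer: -23328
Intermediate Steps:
d = -23552 (d = -1024*23 = -23552)
l(222, -26) + d = 224 - 23552 = -23328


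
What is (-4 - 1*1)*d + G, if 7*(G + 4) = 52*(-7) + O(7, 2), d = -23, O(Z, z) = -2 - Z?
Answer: 404/7 ≈ 57.714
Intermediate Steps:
G = -401/7 (G = -4 + (52*(-7) + (-2 - 1*7))/7 = -4 + (-364 + (-2 - 7))/7 = -4 + (-364 - 9)/7 = -4 + (⅐)*(-373) = -4 - 373/7 = -401/7 ≈ -57.286)
(-4 - 1*1)*d + G = (-4 - 1*1)*(-23) - 401/7 = (-4 - 1)*(-23) - 401/7 = -5*(-23) - 401/7 = 115 - 401/7 = 404/7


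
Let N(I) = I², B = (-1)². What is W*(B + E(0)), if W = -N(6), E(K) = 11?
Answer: -432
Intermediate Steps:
B = 1
W = -36 (W = -1*6² = -1*36 = -36)
W*(B + E(0)) = -36*(1 + 11) = -36*12 = -432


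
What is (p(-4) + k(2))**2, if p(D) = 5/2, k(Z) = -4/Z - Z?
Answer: 9/4 ≈ 2.2500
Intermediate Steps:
k(Z) = -Z - 4/Z
p(D) = 5/2 (p(D) = 5*(1/2) = 5/2)
(p(-4) + k(2))**2 = (5/2 + (-1*2 - 4/2))**2 = (5/2 + (-2 - 4*1/2))**2 = (5/2 + (-2 - 2))**2 = (5/2 - 4)**2 = (-3/2)**2 = 9/4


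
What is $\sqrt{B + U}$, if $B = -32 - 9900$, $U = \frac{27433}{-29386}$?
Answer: $\frac{i \sqrt{175050114090}}{4198} \approx 99.664 i$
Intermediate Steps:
$U = - \frac{3919}{4198}$ ($U = 27433 \left(- \frac{1}{29386}\right) = - \frac{3919}{4198} \approx -0.93354$)
$B = -9932$ ($B = -32 - 9900 = -9932$)
$\sqrt{B + U} = \sqrt{-9932 - \frac{3919}{4198}} = \sqrt{- \frac{41698455}{4198}} = \frac{i \sqrt{175050114090}}{4198}$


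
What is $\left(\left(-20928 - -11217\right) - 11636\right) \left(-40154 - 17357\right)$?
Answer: $1227687317$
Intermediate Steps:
$\left(\left(-20928 - -11217\right) - 11636\right) \left(-40154 - 17357\right) = \left(\left(-20928 + 11217\right) - 11636\right) \left(-57511\right) = \left(-9711 - 11636\right) \left(-57511\right) = \left(-21347\right) \left(-57511\right) = 1227687317$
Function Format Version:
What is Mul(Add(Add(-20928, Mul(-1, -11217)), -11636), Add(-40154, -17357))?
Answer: 1227687317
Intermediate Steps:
Mul(Add(Add(-20928, Mul(-1, -11217)), -11636), Add(-40154, -17357)) = Mul(Add(Add(-20928, 11217), -11636), -57511) = Mul(Add(-9711, -11636), -57511) = Mul(-21347, -57511) = 1227687317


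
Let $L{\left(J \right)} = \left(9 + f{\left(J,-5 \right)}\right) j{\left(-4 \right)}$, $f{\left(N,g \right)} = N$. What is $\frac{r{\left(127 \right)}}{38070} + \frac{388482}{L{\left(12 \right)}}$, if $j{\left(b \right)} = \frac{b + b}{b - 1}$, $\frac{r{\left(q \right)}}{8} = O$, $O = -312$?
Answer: $\frac{2054086927}{177660} \approx 11562.0$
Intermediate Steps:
$r{\left(q \right)} = -2496$ ($r{\left(q \right)} = 8 \left(-312\right) = -2496$)
$j{\left(b \right)} = \frac{2 b}{-1 + b}$
$L{\left(J \right)} = \frac{72}{5} + \frac{8 J}{5}$ ($L{\left(J \right)} = \left(9 + J\right) 2 \left(-4\right) \frac{1}{-1 - 4} = \left(9 + J\right) 2 \left(-4\right) \frac{1}{-5} = \left(9 + J\right) 2 \left(-4\right) \left(- \frac{1}{5}\right) = \left(9 + J\right) \frac{8}{5} = \frac{72}{5} + \frac{8 J}{5}$)
$\frac{r{\left(127 \right)}}{38070} + \frac{388482}{L{\left(12 \right)}} = - \frac{2496}{38070} + \frac{388482}{\frac{72}{5} + \frac{8}{5} \cdot 12} = \left(-2496\right) \frac{1}{38070} + \frac{388482}{\frac{72}{5} + \frac{96}{5}} = - \frac{416}{6345} + \frac{388482}{\frac{168}{5}} = - \frac{416}{6345} + 388482 \cdot \frac{5}{168} = - \frac{416}{6345} + \frac{323735}{28} = \frac{2054086927}{177660}$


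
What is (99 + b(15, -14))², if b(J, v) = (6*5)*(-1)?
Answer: 4761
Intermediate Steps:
b(J, v) = -30 (b(J, v) = 30*(-1) = -30)
(99 + b(15, -14))² = (99 - 30)² = 69² = 4761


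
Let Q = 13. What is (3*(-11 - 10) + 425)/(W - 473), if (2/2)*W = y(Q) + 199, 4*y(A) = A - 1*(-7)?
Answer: -362/269 ≈ -1.3457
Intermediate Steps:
y(A) = 7/4 + A/4 (y(A) = (A - 1*(-7))/4 = (A + 7)/4 = (7 + A)/4 = 7/4 + A/4)
W = 204 (W = (7/4 + (¼)*13) + 199 = (7/4 + 13/4) + 199 = 5 + 199 = 204)
(3*(-11 - 10) + 425)/(W - 473) = (3*(-11 - 10) + 425)/(204 - 473) = (3*(-21) + 425)/(-269) = (-63 + 425)*(-1/269) = 362*(-1/269) = -362/269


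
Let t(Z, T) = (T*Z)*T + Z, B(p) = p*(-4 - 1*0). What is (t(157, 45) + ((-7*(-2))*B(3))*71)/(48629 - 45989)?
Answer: 153077/1320 ≈ 115.97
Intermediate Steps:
B(p) = -4*p (B(p) = p*(-4 + 0) = p*(-4) = -4*p)
t(Z, T) = Z + Z*T² (t(Z, T) = Z*T² + Z = Z + Z*T²)
(t(157, 45) + ((-7*(-2))*B(3))*71)/(48629 - 45989) = (157*(1 + 45²) + ((-7*(-2))*(-4*3))*71)/(48629 - 45989) = (157*(1 + 2025) + (14*(-12))*71)/2640 = (157*2026 - 168*71)*(1/2640) = (318082 - 11928)*(1/2640) = 306154*(1/2640) = 153077/1320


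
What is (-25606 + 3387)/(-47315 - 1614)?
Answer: 22219/48929 ≈ 0.45411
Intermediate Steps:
(-25606 + 3387)/(-47315 - 1614) = -22219/(-48929) = -22219*(-1/48929) = 22219/48929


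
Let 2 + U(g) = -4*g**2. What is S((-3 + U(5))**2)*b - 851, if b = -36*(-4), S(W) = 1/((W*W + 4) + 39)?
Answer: -25859904581/30387667 ≈ -851.00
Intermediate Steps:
U(g) = -2 - 4*g**2
S(W) = 1/(43 + W**2) (S(W) = 1/((W**2 + 4) + 39) = 1/((4 + W**2) + 39) = 1/(43 + W**2))
b = 144
S((-3 + U(5))**2)*b - 851 = 144/(43 + ((-3 + (-2 - 4*5**2))**2)**2) - 851 = 144/(43 + ((-3 + (-2 - 4*25))**2)**2) - 851 = 144/(43 + ((-3 + (-2 - 100))**2)**2) - 851 = 144/(43 + ((-3 - 102)**2)**2) - 851 = 144/(43 + ((-105)**2)**2) - 851 = 144/(43 + 11025**2) - 851 = 144/(43 + 121550625) - 851 = 144/121550668 - 851 = (1/121550668)*144 - 851 = 36/30387667 - 851 = -25859904581/30387667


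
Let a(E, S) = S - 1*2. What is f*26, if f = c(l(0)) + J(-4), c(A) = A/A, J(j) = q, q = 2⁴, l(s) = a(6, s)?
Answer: 442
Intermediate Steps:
a(E, S) = -2 + S (a(E, S) = S - 2 = -2 + S)
l(s) = -2 + s
q = 16
J(j) = 16
c(A) = 1
f = 17 (f = 1 + 16 = 17)
f*26 = 17*26 = 442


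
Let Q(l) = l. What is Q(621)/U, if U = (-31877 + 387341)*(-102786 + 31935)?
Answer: -23/932777032 ≈ -2.4658e-8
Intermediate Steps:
U = -25184979864 (U = 355464*(-70851) = -25184979864)
Q(621)/U = 621/(-25184979864) = 621*(-1/25184979864) = -23/932777032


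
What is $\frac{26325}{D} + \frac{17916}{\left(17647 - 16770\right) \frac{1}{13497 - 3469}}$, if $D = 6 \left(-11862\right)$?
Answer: $\frac{473587249053}{2311772} \approx 2.0486 \cdot 10^{5}$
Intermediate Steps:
$D = -71172$
$\frac{26325}{D} + \frac{17916}{\left(17647 - 16770\right) \frac{1}{13497 - 3469}} = \frac{26325}{-71172} + \frac{17916}{\left(17647 - 16770\right) \frac{1}{13497 - 3469}} = 26325 \left(- \frac{1}{71172}\right) + \frac{17916}{877 \cdot \frac{1}{10028}} = - \frac{975}{2636} + \frac{17916}{877 \cdot \frac{1}{10028}} = - \frac{975}{2636} + \frac{17916}{\frac{877}{10028}} = - \frac{975}{2636} + 17916 \cdot \frac{10028}{877} = - \frac{975}{2636} + \frac{179661648}{877} = \frac{473587249053}{2311772}$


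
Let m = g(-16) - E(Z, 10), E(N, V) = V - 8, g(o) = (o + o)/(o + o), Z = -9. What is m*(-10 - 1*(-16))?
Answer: -6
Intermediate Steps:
g(o) = 1 (g(o) = (2*o)/((2*o)) = (2*o)*(1/(2*o)) = 1)
E(N, V) = -8 + V
m = -1 (m = 1 - (-8 + 10) = 1 - 1*2 = 1 - 2 = -1)
m*(-10 - 1*(-16)) = -(-10 - 1*(-16)) = -(-10 + 16) = -1*6 = -6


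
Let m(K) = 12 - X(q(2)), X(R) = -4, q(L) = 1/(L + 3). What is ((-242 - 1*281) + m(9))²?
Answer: 257049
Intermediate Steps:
q(L) = 1/(3 + L)
m(K) = 16 (m(K) = 12 - 1*(-4) = 12 + 4 = 16)
((-242 - 1*281) + m(9))² = ((-242 - 1*281) + 16)² = ((-242 - 281) + 16)² = (-523 + 16)² = (-507)² = 257049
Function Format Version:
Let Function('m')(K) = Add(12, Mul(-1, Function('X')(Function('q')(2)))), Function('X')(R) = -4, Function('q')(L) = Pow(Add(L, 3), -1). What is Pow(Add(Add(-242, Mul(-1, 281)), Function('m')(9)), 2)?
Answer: 257049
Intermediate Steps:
Function('q')(L) = Pow(Add(3, L), -1)
Function('m')(K) = 16 (Function('m')(K) = Add(12, Mul(-1, -4)) = Add(12, 4) = 16)
Pow(Add(Add(-242, Mul(-1, 281)), Function('m')(9)), 2) = Pow(Add(Add(-242, Mul(-1, 281)), 16), 2) = Pow(Add(Add(-242, -281), 16), 2) = Pow(Add(-523, 16), 2) = Pow(-507, 2) = 257049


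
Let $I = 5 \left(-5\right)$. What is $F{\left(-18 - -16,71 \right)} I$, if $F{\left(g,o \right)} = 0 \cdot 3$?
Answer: $0$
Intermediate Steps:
$I = -25$
$F{\left(g,o \right)} = 0$
$F{\left(-18 - -16,71 \right)} I = 0 \left(-25\right) = 0$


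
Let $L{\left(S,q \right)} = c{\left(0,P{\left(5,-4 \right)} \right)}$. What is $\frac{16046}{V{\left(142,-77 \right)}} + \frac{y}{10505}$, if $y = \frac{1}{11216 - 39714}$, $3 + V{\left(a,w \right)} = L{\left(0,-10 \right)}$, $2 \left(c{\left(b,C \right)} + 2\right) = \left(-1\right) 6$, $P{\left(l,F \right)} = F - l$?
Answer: $- \frac{1200928732137}{598742980} \approx -2005.8$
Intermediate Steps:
$c{\left(b,C \right)} = -5$ ($c{\left(b,C \right)} = -2 + \frac{\left(-1\right) 6}{2} = -2 + \frac{1}{2} \left(-6\right) = -2 - 3 = -5$)
$L{\left(S,q \right)} = -5$
$V{\left(a,w \right)} = -8$ ($V{\left(a,w \right)} = -3 - 5 = -8$)
$y = - \frac{1}{28498}$ ($y = \frac{1}{-28498} = - \frac{1}{28498} \approx -3.509 \cdot 10^{-5}$)
$\frac{16046}{V{\left(142,-77 \right)}} + \frac{y}{10505} = \frac{16046}{-8} - \frac{1}{28498 \cdot 10505} = 16046 \left(- \frac{1}{8}\right) - \frac{1}{299371490} = - \frac{8023}{4} - \frac{1}{299371490} = - \frac{1200928732137}{598742980}$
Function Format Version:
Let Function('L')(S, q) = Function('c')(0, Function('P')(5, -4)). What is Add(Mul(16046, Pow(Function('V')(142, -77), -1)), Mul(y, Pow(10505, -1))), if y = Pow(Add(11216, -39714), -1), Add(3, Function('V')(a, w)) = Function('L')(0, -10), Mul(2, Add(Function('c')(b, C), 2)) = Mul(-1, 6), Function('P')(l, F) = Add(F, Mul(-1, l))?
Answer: Rational(-1200928732137, 598742980) ≈ -2005.8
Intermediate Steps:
Function('c')(b, C) = -5 (Function('c')(b, C) = Add(-2, Mul(Rational(1, 2), Mul(-1, 6))) = Add(-2, Mul(Rational(1, 2), -6)) = Add(-2, -3) = -5)
Function('L')(S, q) = -5
Function('V')(a, w) = -8 (Function('V')(a, w) = Add(-3, -5) = -8)
y = Rational(-1, 28498) (y = Pow(-28498, -1) = Rational(-1, 28498) ≈ -3.5090e-5)
Add(Mul(16046, Pow(Function('V')(142, -77), -1)), Mul(y, Pow(10505, -1))) = Add(Mul(16046, Pow(-8, -1)), Mul(Rational(-1, 28498), Pow(10505, -1))) = Add(Mul(16046, Rational(-1, 8)), Mul(Rational(-1, 28498), Rational(1, 10505))) = Add(Rational(-8023, 4), Rational(-1, 299371490)) = Rational(-1200928732137, 598742980)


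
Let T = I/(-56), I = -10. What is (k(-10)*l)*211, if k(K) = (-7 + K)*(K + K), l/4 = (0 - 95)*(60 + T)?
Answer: -11483780500/7 ≈ -1.6405e+9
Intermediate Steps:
T = 5/28 (T = -10/(-56) = -10*(-1/56) = 5/28 ≈ 0.17857)
l = -160075/7 (l = 4*((0 - 95)*(60 + 5/28)) = 4*(-95*1685/28) = 4*(-160075/28) = -160075/7 ≈ -22868.)
k(K) = 2*K*(-7 + K) (k(K) = (-7 + K)*(2*K) = 2*K*(-7 + K))
(k(-10)*l)*211 = ((2*(-10)*(-7 - 10))*(-160075/7))*211 = ((2*(-10)*(-17))*(-160075/7))*211 = (340*(-160075/7))*211 = -54425500/7*211 = -11483780500/7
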